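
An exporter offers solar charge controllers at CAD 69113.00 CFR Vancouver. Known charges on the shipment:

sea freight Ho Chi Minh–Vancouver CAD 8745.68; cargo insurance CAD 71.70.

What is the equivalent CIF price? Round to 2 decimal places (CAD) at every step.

CIF price: CAD 69184.70

Not relevant to the conversion: freight — on the seller under both CFR and CIF; already in the CFR price and stays in the CIF price.
From CFR to CIF, the seller additionally bears: insurance.
CIF price = 69113.00 + 71.70 = 69184.70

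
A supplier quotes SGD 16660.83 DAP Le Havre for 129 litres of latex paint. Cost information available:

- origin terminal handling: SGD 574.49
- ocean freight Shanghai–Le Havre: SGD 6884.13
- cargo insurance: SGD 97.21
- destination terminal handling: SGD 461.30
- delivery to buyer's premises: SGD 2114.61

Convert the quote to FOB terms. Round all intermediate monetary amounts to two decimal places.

Not relevant to the conversion: origin terminal — on the seller under both DAP and FOB; already in the DAP price and stays in the FOB price.
From DAP to FOB, the seller no longer bears: freight, insurance, destination terminal, delivery.
FOB price = 16660.83 − 6884.13 − 97.21 − 461.30 − 2114.61 = 7103.58

FOB price: SGD 7103.58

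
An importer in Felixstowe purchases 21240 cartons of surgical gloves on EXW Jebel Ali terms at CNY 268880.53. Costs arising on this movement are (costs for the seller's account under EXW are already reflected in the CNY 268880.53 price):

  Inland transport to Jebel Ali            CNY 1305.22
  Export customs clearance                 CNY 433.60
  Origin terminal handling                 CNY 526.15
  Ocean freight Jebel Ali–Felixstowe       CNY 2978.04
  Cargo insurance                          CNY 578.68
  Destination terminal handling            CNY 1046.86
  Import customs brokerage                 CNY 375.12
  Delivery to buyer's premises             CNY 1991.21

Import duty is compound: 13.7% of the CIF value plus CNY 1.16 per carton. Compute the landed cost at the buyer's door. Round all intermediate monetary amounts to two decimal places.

Total landed cost: CNY 340388.01

EXW: the seller makes goods available at their premises; the buyer bears all onward costs.
CIF value = EXW price + inland to port + export clearance + origin terminal + freight + insurance = 268880.53 + 1305.22 + 433.60 + 526.15 + 2978.04 + 578.68 = 274702.22
Ad valorem component: 274702.22 × 13.7% = 37634.20
Specific component: 21240 × 1.16 = 24638.40
Import duty = 37634.20 + 24638.40 = 62272.60
Buyer bears: inland to port 1305.22 + export clearance 433.60 + origin terminal 526.15 + freight 2978.04 + insurance 578.68 + destination terminal 1046.86 + brokerage 375.12 + delivery 1991.21 + duty 62272.60 = 71507.48
Landed cost = invoice 268880.53 + 71507.48 = 340388.01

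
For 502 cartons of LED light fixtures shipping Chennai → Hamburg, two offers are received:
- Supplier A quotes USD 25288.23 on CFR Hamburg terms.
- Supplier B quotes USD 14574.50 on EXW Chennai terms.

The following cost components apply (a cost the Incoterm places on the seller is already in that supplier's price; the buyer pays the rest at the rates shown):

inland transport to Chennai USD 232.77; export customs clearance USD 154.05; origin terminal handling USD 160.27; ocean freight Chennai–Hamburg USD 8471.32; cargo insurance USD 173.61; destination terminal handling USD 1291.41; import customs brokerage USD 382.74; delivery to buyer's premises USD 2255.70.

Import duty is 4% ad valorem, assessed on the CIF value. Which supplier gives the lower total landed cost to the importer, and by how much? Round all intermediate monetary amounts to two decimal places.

Supplier B is cheaper by USD 1763.13

Supplier A (CFR):
CIF value = CFR price + insurance = 25288.23 + 173.61 = 25461.84
Import duty = 25461.84 × 4% = 1018.47
Buyer bears (A): 173.61 + 1291.41 + 382.74 + 2255.70 = 4103.46
Landed cost (A) = invoice 25288.23 + 4103.46 + duty 1018.47 = 30410.16
Supplier B (EXW):
CIF value = EXW price + inland to port + export clearance + origin terminal + freight + insurance = 14574.50 + 232.77 + 154.05 + 160.27 + 8471.32 + 173.61 = 23766.52
Import duty = 23766.52 × 4% = 950.66
Buyer bears (B): 232.77 + 154.05 + 160.27 + 8471.32 + 173.61 + 1291.41 + 382.74 + 2255.70 = 13121.87
Landed cost (B) = invoice 14574.50 + 13121.87 + duty 950.66 = 28647.03
Difference = |30410.16 − 28647.03| = 1763.13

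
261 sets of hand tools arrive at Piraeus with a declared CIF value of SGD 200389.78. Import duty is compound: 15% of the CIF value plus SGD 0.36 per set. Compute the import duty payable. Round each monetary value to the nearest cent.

Ad valorem component: 200389.78 × 15% = 30058.47
Specific component: 261 × 0.36 = 93.96
Import duty = 30058.47 + 93.96 = 30152.43

Import duty: SGD 30152.43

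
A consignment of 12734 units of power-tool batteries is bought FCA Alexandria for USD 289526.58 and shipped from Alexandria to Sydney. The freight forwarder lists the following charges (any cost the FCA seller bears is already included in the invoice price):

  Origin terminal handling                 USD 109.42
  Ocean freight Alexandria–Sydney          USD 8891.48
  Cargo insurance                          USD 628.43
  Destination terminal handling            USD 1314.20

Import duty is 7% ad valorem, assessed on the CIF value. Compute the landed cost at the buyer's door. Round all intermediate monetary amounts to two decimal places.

Total landed cost: USD 321411.02

FCA: the seller delivers export-cleared goods to the carrier; the buyer bears costs from that point.
CIF value = FCA price + origin terminal + freight + insurance = 289526.58 + 109.42 + 8891.48 + 628.43 = 299155.91
Import duty = 299155.91 × 7% = 20940.91
Buyer bears: origin terminal 109.42 + freight 8891.48 + insurance 628.43 + destination terminal 1314.20 + duty 20940.91 = 31884.44
Landed cost = invoice 289526.58 + 31884.44 = 321411.02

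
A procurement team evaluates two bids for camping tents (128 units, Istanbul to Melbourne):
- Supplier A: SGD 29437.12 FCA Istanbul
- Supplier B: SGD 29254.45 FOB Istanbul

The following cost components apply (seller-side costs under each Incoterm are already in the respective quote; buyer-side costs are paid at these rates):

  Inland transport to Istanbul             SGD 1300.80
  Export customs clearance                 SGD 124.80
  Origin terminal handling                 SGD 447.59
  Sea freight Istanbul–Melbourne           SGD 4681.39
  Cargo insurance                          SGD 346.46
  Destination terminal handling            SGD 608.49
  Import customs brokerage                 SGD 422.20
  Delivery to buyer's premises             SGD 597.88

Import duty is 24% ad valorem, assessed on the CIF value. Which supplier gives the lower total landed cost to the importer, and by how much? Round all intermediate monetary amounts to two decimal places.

Supplier A (FCA):
CIF value = FCA price + origin terminal + freight + insurance = 29437.12 + 447.59 + 4681.39 + 346.46 = 34912.56
Import duty = 34912.56 × 24% = 8379.01
Buyer bears (A): 447.59 + 4681.39 + 346.46 + 608.49 + 422.20 + 597.88 = 7104.01
Landed cost (A) = invoice 29437.12 + 7104.01 + duty 8379.01 = 44920.14
Supplier B (FOB):
CIF value = FOB price + freight + insurance = 29254.45 + 4681.39 + 346.46 = 34282.30
Import duty = 34282.30 × 24% = 8227.75
Buyer bears (B): 4681.39 + 346.46 + 608.49 + 422.20 + 597.88 = 6656.42
Landed cost (B) = invoice 29254.45 + 6656.42 + duty 8227.75 = 44138.62
Difference = |44920.14 − 44138.62| = 781.52

Supplier B is cheaper by SGD 781.52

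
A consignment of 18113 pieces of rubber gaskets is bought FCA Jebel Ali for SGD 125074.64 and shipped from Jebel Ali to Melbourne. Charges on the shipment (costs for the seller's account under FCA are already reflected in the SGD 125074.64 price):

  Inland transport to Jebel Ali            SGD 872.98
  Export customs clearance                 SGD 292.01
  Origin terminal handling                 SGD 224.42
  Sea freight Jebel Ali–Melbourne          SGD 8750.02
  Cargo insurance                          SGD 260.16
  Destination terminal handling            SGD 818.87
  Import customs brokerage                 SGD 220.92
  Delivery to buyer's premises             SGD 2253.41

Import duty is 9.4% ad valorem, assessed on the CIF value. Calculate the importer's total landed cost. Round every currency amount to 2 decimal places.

FCA: the seller delivers export-cleared goods to the carrier; the buyer bears costs from that point.
Already in the invoice (seller's account under FCA): inland to port, export clearance — exclude.
CIF value = FCA price + origin terminal + freight + insurance = 125074.64 + 224.42 + 8750.02 + 260.16 = 134309.24
Import duty = 134309.24 × 9.4% = 12625.07
Buyer bears: origin terminal 224.42 + freight 8750.02 + insurance 260.16 + destination terminal 818.87 + brokerage 220.92 + delivery 2253.41 + duty 12625.07 = 25152.87
Landed cost = invoice 125074.64 + 25152.87 = 150227.51

Total landed cost: SGD 150227.51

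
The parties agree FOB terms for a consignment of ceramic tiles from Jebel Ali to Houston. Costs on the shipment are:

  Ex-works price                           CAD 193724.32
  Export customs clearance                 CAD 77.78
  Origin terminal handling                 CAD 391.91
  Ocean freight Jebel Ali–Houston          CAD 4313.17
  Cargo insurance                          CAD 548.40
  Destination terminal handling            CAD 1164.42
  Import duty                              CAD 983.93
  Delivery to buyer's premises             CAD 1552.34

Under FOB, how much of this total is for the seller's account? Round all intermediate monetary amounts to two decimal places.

FOB: the seller bears costs until goods are on board at the origin port; the buyer bears freight, insurance and all costs thereafter.
Seller's account: goods 193724.32 + export clearance 77.78 + origin terminal 391.91 = 194194.01
Buyer's account: freight 4313.17 + insurance 548.40 + destination terminal 1164.42 + duty 983.93 + delivery 1552.34 = 8562.26

Seller's account: CAD 194194.01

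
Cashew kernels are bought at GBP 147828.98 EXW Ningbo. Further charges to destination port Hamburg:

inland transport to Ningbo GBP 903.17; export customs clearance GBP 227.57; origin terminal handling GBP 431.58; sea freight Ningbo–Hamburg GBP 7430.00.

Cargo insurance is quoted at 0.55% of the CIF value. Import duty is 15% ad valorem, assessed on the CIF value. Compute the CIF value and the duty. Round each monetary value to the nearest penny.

Let C be the CIF value. C = EXW price + pre-shipment costs + freight + 0.55% × C
C − 0.55% × C = 147828.98 + 903.17 + 227.57 + 431.58 + 7430.00
0.9945 × C = 156821.30
C = 156821.30 / 0.9945 = 157688.59
Insurance premium = 0.55% × 157688.59 = 867.29
Import duty = 157688.59 × 15% = 23653.29

CIF value: GBP 157688.59; import duty: GBP 23653.29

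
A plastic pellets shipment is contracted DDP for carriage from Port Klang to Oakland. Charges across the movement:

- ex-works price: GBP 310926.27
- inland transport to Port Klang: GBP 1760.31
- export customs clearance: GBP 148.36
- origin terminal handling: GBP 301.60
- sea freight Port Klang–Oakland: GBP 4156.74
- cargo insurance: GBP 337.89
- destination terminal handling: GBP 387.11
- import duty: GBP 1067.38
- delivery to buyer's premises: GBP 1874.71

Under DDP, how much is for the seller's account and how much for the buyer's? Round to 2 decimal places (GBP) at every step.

DDP: the seller bears all costs including import duty.
Seller's account: goods 310926.27 + inland to port 1760.31 + export clearance 148.36 + origin terminal 301.60 + freight 4156.74 + insurance 337.89 + destination terminal 387.11 + duty 1067.38 + delivery 1874.71 = 320960.37
Buyer's account: 0.00

Seller: GBP 320960.37; buyer: GBP 0.00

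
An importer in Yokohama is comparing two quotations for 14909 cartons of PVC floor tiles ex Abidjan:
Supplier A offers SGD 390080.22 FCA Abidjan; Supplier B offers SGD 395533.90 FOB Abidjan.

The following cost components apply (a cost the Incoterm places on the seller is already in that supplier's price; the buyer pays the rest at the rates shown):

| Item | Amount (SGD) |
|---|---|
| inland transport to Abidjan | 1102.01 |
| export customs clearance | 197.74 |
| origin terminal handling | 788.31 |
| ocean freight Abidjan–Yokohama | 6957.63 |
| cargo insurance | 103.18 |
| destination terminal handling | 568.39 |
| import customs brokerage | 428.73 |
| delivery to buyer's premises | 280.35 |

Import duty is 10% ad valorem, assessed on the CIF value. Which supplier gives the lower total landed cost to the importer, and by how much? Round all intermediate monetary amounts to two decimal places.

Supplier A (FCA):
CIF value = FCA price + origin terminal + freight + insurance = 390080.22 + 788.31 + 6957.63 + 103.18 = 397929.34
Import duty = 397929.34 × 10% = 39792.93
Buyer bears (A): 788.31 + 6957.63 + 103.18 + 568.39 + 428.73 + 280.35 = 9126.59
Landed cost (A) = invoice 390080.22 + 9126.59 + duty 39792.93 = 438999.74
Supplier B (FOB):
CIF value = FOB price + freight + insurance = 395533.90 + 6957.63 + 103.18 = 402594.71
Import duty = 402594.71 × 10% = 40259.47
Buyer bears (B): 6957.63 + 103.18 + 568.39 + 428.73 + 280.35 = 8338.28
Landed cost (B) = invoice 395533.90 + 8338.28 + duty 40259.47 = 444131.65
Difference = |438999.74 − 444131.65| = 5131.91

Supplier A is cheaper by SGD 5131.91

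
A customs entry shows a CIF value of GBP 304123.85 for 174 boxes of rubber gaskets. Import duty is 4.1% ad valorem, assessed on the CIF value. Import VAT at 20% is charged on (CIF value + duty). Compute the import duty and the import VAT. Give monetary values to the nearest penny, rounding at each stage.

Import duty: GBP 12469.08; import VAT: GBP 63318.59

Import duty = 304123.85 × 4.1% = 12469.08
VAT base = CIF + duty = 304123.85 + 12469.08 = 316592.93
Import VAT = 316592.93 × 20% = 63318.59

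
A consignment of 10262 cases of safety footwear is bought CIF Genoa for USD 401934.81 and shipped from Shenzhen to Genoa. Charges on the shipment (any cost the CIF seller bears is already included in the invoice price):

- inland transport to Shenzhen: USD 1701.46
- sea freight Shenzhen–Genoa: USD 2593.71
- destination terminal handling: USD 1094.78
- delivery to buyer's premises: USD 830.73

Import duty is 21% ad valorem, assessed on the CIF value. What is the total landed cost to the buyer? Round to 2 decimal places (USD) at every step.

Total landed cost: USD 488266.63

CIF: the seller pays costs through ocean freight and marine insurance to the destination port.
Already in the invoice (seller's account under CIF): inland to port, freight — exclude.
The CIF price already equals the CIF value: 401934.81
Import duty = 401934.81 × 21% = 84406.31
Buyer bears: destination terminal 1094.78 + delivery 830.73 + duty 84406.31 = 86331.82
Landed cost = invoice 401934.81 + 86331.82 = 488266.63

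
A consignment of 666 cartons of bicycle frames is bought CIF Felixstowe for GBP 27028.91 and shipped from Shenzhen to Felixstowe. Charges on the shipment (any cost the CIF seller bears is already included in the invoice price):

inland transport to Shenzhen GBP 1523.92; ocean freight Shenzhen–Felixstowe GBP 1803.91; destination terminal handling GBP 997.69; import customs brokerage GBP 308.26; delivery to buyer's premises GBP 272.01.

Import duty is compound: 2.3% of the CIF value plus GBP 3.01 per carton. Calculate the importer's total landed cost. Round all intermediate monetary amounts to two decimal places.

CIF: the seller pays costs through ocean freight and marine insurance to the destination port.
Already in the invoice (seller's account under CIF): inland to port, freight — exclude.
The CIF price already equals the CIF value: 27028.91
Ad valorem component: 27028.91 × 2.3% = 621.66
Specific component: 666 × 3.01 = 2004.66
Import duty = 621.66 + 2004.66 = 2626.32
Buyer bears: destination terminal 997.69 + brokerage 308.26 + delivery 272.01 + duty 2626.32 = 4204.28
Landed cost = invoice 27028.91 + 4204.28 = 31233.19

Total landed cost: GBP 31233.19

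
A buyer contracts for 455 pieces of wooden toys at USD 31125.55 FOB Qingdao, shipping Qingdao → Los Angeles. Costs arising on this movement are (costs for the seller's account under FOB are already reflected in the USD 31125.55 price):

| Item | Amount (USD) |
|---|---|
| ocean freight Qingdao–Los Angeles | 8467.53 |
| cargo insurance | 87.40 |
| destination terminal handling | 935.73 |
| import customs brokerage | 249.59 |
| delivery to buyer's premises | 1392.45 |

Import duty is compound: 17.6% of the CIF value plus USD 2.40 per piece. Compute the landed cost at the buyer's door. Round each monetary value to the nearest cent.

FOB: the seller bears costs until goods are on board at the origin port; the buyer bears freight, insurance and all costs thereafter.
CIF value = FOB price + freight + insurance = 31125.55 + 8467.53 + 87.40 = 39680.48
Ad valorem component: 39680.48 × 17.6% = 6983.76
Specific component: 455 × 2.40 = 1092.00
Import duty = 6983.76 + 1092.00 = 8075.76
Buyer bears: freight 8467.53 + insurance 87.40 + destination terminal 935.73 + brokerage 249.59 + delivery 1392.45 + duty 8075.76 = 19208.46
Landed cost = invoice 31125.55 + 19208.46 = 50334.01

Total landed cost: USD 50334.01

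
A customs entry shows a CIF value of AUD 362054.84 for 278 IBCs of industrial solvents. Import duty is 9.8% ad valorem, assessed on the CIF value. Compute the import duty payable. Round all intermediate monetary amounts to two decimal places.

Import duty: AUD 35481.37

Import duty = 362054.84 × 9.8% = 35481.37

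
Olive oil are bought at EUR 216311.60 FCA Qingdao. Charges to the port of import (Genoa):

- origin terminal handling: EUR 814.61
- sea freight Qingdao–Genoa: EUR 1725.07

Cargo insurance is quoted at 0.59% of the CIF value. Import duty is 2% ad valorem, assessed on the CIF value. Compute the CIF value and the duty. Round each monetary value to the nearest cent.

Let C be the CIF value. C = FCA price + pre-shipment costs + freight + 0.59% × C
C − 0.59% × C = 216311.60 + 814.61 + 1725.07
0.9941 × C = 218851.28
C = 218851.28 / 0.9941 = 220150.17
Insurance premium = 0.59% × 220150.17 = 1298.89
Import duty = 220150.17 × 2% = 4403.00

CIF value: EUR 220150.17; import duty: EUR 4403.00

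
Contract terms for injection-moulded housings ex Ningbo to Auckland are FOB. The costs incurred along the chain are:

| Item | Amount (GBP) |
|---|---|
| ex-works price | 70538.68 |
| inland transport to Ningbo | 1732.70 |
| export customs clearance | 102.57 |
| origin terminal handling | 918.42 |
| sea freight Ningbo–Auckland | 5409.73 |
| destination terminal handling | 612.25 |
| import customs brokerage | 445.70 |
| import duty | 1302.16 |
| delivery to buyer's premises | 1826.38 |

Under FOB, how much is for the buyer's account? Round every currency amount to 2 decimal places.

FOB: the seller bears costs until goods are on board at the origin port; the buyer bears freight, insurance and all costs thereafter.
Seller's account: goods 70538.68 + inland to port 1732.70 + export clearance 102.57 + origin terminal 918.42 = 73292.37
Buyer's account: freight 5409.73 + destination terminal 612.25 + brokerage 445.70 + duty 1302.16 + delivery 1826.38 = 9596.22

Buyer's account: GBP 9596.22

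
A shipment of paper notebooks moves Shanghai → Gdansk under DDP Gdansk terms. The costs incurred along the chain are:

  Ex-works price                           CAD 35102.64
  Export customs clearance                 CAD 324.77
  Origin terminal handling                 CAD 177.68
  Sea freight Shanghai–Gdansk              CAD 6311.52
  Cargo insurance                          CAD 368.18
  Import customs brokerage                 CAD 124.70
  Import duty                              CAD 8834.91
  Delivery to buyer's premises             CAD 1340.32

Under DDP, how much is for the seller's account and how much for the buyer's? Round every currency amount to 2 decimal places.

DDP: the seller bears all costs including import duty.
Seller's account: goods 35102.64 + export clearance 324.77 + origin terminal 177.68 + freight 6311.52 + insurance 368.18 + brokerage 124.70 + duty 8834.91 + delivery 1340.32 = 52584.72
Buyer's account: 0.00

Seller: CAD 52584.72; buyer: CAD 0.00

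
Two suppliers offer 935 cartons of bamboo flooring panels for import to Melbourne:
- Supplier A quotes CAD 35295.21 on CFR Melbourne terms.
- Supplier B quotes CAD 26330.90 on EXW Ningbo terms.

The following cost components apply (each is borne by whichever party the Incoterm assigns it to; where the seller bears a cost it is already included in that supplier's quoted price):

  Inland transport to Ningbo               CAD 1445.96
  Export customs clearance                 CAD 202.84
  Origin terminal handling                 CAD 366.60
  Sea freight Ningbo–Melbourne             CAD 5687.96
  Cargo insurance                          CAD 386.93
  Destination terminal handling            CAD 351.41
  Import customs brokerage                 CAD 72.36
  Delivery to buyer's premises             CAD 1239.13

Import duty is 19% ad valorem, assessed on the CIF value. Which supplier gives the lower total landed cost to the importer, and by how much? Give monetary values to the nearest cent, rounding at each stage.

Supplier A (CFR):
CIF value = CFR price + insurance = 35295.21 + 386.93 = 35682.14
Import duty = 35682.14 × 19% = 6779.61
Buyer bears (A): 386.93 + 351.41 + 72.36 + 1239.13 = 2049.83
Landed cost (A) = invoice 35295.21 + 2049.83 + duty 6779.61 = 44124.65
Supplier B (EXW):
CIF value = EXW price + inland to port + export clearance + origin terminal + freight + insurance = 26330.90 + 1445.96 + 202.84 + 366.60 + 5687.96 + 386.93 = 34421.19
Import duty = 34421.19 × 19% = 6540.03
Buyer bears (B): 1445.96 + 202.84 + 366.60 + 5687.96 + 386.93 + 351.41 + 72.36 + 1239.13 = 9753.19
Landed cost (B) = invoice 26330.90 + 9753.19 + duty 6540.03 = 42624.12
Difference = |44124.65 − 42624.12| = 1500.53

Supplier B is cheaper by CAD 1500.53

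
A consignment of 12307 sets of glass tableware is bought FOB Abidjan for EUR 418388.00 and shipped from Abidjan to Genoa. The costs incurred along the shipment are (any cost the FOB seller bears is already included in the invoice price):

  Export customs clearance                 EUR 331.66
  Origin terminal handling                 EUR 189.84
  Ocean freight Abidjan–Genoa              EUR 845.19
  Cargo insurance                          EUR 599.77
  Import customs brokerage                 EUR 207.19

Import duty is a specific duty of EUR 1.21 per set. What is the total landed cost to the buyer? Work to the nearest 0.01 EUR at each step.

FOB: the seller bears costs until goods are on board at the origin port; the buyer bears freight, insurance and all costs thereafter.
Already in the invoice (seller's account under FOB): export clearance, origin terminal — exclude.
CIF value = FOB price + freight + insurance = 418388.00 + 845.19 + 599.77 = 419832.96
Import duty = 12307 × 1.21 = 14891.47
Buyer bears: freight 845.19 + insurance 599.77 + brokerage 207.19 + duty 14891.47 = 16543.62
Landed cost = invoice 418388.00 + 16543.62 = 434931.62

Total landed cost: EUR 434931.62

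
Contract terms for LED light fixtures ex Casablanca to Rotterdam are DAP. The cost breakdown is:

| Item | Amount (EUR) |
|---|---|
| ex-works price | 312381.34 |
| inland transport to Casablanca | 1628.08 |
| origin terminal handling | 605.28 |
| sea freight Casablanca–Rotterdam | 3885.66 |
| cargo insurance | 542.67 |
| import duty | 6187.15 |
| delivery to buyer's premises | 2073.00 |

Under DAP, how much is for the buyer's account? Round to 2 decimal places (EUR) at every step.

Buyer's account: EUR 6187.15

DAP: the seller bears all costs to the named destination except import duty and clearance.
Seller's account: goods 312381.34 + inland to port 1628.08 + origin terminal 605.28 + freight 3885.66 + insurance 542.67 + delivery 2073.00 = 321116.03
Buyer's account: duty 6187.15 = 6187.15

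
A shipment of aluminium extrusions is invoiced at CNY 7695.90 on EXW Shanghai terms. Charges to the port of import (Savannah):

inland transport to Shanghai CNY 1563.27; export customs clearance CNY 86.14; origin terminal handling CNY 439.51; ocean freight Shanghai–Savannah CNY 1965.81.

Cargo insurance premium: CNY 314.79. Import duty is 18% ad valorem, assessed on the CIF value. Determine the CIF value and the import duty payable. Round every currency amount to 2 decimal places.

CIF value: CNY 12065.42; import duty: CNY 2171.78

CIF = EXW price + pre-shipment costs + freight + insurance
CIF = 7695.90 + 1563.27 + 86.14 + 439.51 + 1965.81 + 314.79 = 12065.42
Import duty = 12065.42 × 18% = 2171.78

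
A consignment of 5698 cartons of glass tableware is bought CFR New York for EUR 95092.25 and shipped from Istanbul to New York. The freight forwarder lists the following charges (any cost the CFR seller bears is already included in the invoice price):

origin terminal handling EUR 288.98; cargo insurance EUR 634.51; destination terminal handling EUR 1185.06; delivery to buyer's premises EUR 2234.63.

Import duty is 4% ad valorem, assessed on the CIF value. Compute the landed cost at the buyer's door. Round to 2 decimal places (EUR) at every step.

CFR: the seller pays costs through ocean freight to the destination port, but not insurance.
Already in the invoice (seller's account under CFR): origin terminal — exclude.
CIF value = CFR price + insurance = 95092.25 + 634.51 = 95726.76
Import duty = 95726.76 × 4% = 3829.07
Buyer bears: insurance 634.51 + destination terminal 1185.06 + delivery 2234.63 + duty 3829.07 = 7883.27
Landed cost = invoice 95092.25 + 7883.27 = 102975.52

Total landed cost: EUR 102975.52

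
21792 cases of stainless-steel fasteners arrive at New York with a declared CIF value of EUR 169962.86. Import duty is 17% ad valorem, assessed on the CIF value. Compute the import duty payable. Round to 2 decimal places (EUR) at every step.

Import duty = 169962.86 × 17% = 28893.69

Import duty: EUR 28893.69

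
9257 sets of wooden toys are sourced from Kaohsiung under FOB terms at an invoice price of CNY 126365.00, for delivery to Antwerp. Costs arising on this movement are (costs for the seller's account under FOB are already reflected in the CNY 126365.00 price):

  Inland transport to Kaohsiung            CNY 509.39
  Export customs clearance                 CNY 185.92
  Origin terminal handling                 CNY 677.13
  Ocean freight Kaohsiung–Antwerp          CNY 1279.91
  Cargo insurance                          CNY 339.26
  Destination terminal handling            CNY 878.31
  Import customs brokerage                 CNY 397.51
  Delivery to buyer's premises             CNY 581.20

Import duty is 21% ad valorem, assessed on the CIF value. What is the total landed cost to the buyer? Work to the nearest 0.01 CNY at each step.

Total landed cost: CNY 156717.87

FOB: the seller bears costs until goods are on board at the origin port; the buyer bears freight, insurance and all costs thereafter.
Already in the invoice (seller's account under FOB): inland to port, export clearance, origin terminal — exclude.
CIF value = FOB price + freight + insurance = 126365.00 + 1279.91 + 339.26 = 127984.17
Import duty = 127984.17 × 21% = 26876.68
Buyer bears: freight 1279.91 + insurance 339.26 + destination terminal 878.31 + brokerage 397.51 + delivery 581.20 + duty 26876.68 = 30352.87
Landed cost = invoice 126365.00 + 30352.87 = 156717.87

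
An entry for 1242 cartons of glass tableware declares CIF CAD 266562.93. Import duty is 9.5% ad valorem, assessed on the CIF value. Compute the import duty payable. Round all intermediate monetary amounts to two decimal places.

Import duty: CAD 25323.48

Import duty = 266562.93 × 9.5% = 25323.48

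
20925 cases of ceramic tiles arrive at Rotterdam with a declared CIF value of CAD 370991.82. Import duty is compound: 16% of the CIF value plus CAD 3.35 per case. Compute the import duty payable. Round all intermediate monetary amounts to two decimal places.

Import duty: CAD 129457.44

Ad valorem component: 370991.82 × 16% = 59358.69
Specific component: 20925 × 3.35 = 70098.75
Import duty = 59358.69 + 70098.75 = 129457.44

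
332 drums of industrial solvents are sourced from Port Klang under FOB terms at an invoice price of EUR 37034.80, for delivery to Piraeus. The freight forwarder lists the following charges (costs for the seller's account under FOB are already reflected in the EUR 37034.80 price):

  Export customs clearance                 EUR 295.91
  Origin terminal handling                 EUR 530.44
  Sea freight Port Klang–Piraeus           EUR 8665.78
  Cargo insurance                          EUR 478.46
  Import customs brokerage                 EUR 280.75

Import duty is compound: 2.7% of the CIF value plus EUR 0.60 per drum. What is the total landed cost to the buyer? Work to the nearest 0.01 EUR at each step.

Total landed cost: EUR 47905.82

FOB: the seller bears costs until goods are on board at the origin port; the buyer bears freight, insurance and all costs thereafter.
Already in the invoice (seller's account under FOB): export clearance, origin terminal — exclude.
CIF value = FOB price + freight + insurance = 37034.80 + 8665.78 + 478.46 = 46179.04
Ad valorem component: 46179.04 × 2.7% = 1246.83
Specific component: 332 × 0.60 = 199.20
Import duty = 1246.83 + 199.20 = 1446.03
Buyer bears: freight 8665.78 + insurance 478.46 + brokerage 280.75 + duty 1446.03 = 10871.02
Landed cost = invoice 37034.80 + 10871.02 = 47905.82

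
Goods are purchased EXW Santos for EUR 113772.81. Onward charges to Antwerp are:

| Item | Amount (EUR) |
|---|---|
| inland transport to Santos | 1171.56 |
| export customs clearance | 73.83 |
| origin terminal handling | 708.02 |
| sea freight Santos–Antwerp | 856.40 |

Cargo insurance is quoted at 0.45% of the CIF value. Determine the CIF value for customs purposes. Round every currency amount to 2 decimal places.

Let C be the CIF value. C = EXW price + pre-shipment costs + freight + 0.45% × C
C − 0.45% × C = 113772.81 + 1171.56 + 73.83 + 708.02 + 856.40
0.9955 × C = 116582.62
C = 116582.62 / 0.9955 = 117109.61
Insurance premium = 0.45% × 117109.61 = 526.99

CIF value: EUR 117109.61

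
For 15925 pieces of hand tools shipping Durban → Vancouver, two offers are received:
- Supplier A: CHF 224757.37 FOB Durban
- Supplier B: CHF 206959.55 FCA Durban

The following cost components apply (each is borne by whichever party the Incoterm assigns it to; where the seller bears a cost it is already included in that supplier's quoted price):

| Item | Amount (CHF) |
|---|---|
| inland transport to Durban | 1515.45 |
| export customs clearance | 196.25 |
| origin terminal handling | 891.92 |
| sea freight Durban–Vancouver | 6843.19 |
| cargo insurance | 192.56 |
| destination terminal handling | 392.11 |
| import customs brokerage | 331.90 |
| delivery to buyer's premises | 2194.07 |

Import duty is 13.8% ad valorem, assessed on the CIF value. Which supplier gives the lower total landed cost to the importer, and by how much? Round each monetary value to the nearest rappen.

Supplier B is cheaper by CHF 19238.91

Supplier A (FOB):
CIF value = FOB price + freight + insurance = 224757.37 + 6843.19 + 192.56 = 231793.12
Import duty = 231793.12 × 13.8% = 31987.45
Buyer bears (A): 6843.19 + 192.56 + 392.11 + 331.90 + 2194.07 = 9953.83
Landed cost (A) = invoice 224757.37 + 9953.83 + duty 31987.45 = 266698.65
Supplier B (FCA):
CIF value = FCA price + origin terminal + freight + insurance = 206959.55 + 891.92 + 6843.19 + 192.56 = 214887.22
Import duty = 214887.22 × 13.8% = 29654.44
Buyer bears (B): 891.92 + 6843.19 + 192.56 + 392.11 + 331.90 + 2194.07 = 10845.75
Landed cost (B) = invoice 206959.55 + 10845.75 + duty 29654.44 = 247459.74
Difference = |266698.65 − 247459.74| = 19238.91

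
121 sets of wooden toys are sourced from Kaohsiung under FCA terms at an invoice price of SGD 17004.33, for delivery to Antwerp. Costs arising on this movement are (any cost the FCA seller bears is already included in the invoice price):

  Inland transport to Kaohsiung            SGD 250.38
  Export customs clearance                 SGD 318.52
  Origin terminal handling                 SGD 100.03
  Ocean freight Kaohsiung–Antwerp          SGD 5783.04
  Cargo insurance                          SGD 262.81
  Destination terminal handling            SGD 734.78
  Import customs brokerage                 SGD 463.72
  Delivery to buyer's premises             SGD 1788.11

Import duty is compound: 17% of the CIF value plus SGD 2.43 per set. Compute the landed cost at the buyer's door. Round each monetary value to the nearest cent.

Total landed cost: SGD 30366.39

FCA: the seller delivers export-cleared goods to the carrier; the buyer bears costs from that point.
Already in the invoice (seller's account under FCA): inland to port, export clearance — exclude.
CIF value = FCA price + origin terminal + freight + insurance = 17004.33 + 100.03 + 5783.04 + 262.81 = 23150.21
Ad valorem component: 23150.21 × 17% = 3935.54
Specific component: 121 × 2.43 = 294.03
Import duty = 3935.54 + 294.03 = 4229.57
Buyer bears: origin terminal 100.03 + freight 5783.04 + insurance 262.81 + destination terminal 734.78 + brokerage 463.72 + delivery 1788.11 + duty 4229.57 = 13362.06
Landed cost = invoice 17004.33 + 13362.06 = 30366.39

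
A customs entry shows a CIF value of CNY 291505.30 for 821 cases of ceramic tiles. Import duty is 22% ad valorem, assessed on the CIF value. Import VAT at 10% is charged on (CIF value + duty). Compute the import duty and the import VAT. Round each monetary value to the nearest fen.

Import duty = 291505.30 × 22% = 64131.17
VAT base = CIF + duty = 291505.30 + 64131.17 = 355636.47
Import VAT = 355636.47 × 10% = 35563.65

Import duty: CNY 64131.17; import VAT: CNY 35563.65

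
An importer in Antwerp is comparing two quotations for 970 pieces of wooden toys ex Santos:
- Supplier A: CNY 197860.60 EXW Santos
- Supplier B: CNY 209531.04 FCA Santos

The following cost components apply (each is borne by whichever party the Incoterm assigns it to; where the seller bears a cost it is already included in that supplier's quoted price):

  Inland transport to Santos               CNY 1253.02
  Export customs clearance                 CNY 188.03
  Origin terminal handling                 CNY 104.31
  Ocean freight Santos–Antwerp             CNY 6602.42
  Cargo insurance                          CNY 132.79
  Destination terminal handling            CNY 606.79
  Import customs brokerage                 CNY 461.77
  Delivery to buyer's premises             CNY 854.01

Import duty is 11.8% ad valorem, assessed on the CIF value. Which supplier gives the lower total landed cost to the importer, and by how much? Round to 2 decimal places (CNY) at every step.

Supplier A is cheaper by CNY 11436.46

Supplier A (EXW):
CIF value = EXW price + inland to port + export clearance + origin terminal + freight + insurance = 197860.60 + 1253.02 + 188.03 + 104.31 + 6602.42 + 132.79 = 206141.17
Import duty = 206141.17 × 11.8% = 24324.66
Buyer bears (A): 1253.02 + 188.03 + 104.31 + 6602.42 + 132.79 + 606.79 + 461.77 + 854.01 = 10203.14
Landed cost (A) = invoice 197860.60 + 10203.14 + duty 24324.66 = 232388.40
Supplier B (FCA):
CIF value = FCA price + origin terminal + freight + insurance = 209531.04 + 104.31 + 6602.42 + 132.79 = 216370.56
Import duty = 216370.56 × 11.8% = 25531.73
Buyer bears (B): 104.31 + 6602.42 + 132.79 + 606.79 + 461.77 + 854.01 = 8762.09
Landed cost (B) = invoice 209531.04 + 8762.09 + duty 25531.73 = 243824.86
Difference = |232388.40 − 243824.86| = 11436.46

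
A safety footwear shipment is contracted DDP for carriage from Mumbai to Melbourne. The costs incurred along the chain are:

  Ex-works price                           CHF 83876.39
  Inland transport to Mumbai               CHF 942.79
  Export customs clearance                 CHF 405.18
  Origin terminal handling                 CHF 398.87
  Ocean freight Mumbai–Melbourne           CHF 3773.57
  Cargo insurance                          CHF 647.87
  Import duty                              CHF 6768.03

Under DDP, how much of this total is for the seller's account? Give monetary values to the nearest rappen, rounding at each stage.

DDP: the seller bears all costs including import duty.
Seller's account: goods 83876.39 + inland to port 942.79 + export clearance 405.18 + origin terminal 398.87 + freight 3773.57 + insurance 647.87 + duty 6768.03 = 96812.70
Buyer's account: 0.00

Seller's account: CHF 96812.70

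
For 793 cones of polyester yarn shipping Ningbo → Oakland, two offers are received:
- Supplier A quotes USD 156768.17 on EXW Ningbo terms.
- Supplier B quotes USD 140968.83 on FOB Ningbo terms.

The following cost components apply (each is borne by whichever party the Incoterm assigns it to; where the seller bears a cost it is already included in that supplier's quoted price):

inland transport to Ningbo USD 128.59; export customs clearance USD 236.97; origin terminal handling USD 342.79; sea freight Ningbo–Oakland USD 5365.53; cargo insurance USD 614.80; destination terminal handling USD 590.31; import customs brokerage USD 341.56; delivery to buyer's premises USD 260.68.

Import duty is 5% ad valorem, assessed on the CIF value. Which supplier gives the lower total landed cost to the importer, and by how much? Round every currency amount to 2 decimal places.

Supplier A (EXW):
CIF value = EXW price + inland to port + export clearance + origin terminal + freight + insurance = 156768.17 + 128.59 + 236.97 + 342.79 + 5365.53 + 614.80 = 163456.85
Import duty = 163456.85 × 5% = 8172.84
Buyer bears (A): 128.59 + 236.97 + 342.79 + 5365.53 + 614.80 + 590.31 + 341.56 + 260.68 = 7881.23
Landed cost (A) = invoice 156768.17 + 7881.23 + duty 8172.84 = 172822.24
Supplier B (FOB):
CIF value = FOB price + freight + insurance = 140968.83 + 5365.53 + 614.80 = 146949.16
Import duty = 146949.16 × 5% = 7347.46
Buyer bears (B): 5365.53 + 614.80 + 590.31 + 341.56 + 260.68 = 7172.88
Landed cost (B) = invoice 140968.83 + 7172.88 + duty 7347.46 = 155489.17
Difference = |172822.24 − 155489.17| = 17333.07

Supplier B is cheaper by USD 17333.07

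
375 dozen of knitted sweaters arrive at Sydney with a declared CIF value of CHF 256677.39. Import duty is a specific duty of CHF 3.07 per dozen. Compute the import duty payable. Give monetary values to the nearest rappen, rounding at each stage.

Import duty = 375 × 3.07 = 1151.25

Import duty: CHF 1151.25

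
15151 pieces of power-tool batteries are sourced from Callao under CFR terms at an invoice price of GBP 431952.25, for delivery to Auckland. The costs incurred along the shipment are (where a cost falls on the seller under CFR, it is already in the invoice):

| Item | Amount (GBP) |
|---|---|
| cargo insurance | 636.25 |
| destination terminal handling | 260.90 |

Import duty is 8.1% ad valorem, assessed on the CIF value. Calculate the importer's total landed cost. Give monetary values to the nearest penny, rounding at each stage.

Total landed cost: GBP 467889.07

CFR: the seller pays costs through ocean freight to the destination port, but not insurance.
CIF value = CFR price + insurance = 431952.25 + 636.25 = 432588.50
Import duty = 432588.50 × 8.1% = 35039.67
Buyer bears: insurance 636.25 + destination terminal 260.90 + duty 35039.67 = 35936.82
Landed cost = invoice 431952.25 + 35936.82 = 467889.07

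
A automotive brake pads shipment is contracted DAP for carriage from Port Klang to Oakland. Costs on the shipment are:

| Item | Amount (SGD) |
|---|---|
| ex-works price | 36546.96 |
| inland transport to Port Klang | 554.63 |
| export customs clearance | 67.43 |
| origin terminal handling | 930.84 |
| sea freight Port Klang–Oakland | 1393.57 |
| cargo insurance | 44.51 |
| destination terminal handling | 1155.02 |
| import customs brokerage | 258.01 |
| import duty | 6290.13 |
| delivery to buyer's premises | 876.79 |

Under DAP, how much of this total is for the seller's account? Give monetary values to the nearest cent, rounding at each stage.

DAP: the seller bears all costs to the named destination except import duty and clearance.
Seller's account: goods 36546.96 + inland to port 554.63 + export clearance 67.43 + origin terminal 930.84 + freight 1393.57 + insurance 44.51 + destination terminal 1155.02 + delivery 876.79 = 41569.75
Buyer's account: brokerage 258.01 + duty 6290.13 = 6548.14

Seller's account: SGD 41569.75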